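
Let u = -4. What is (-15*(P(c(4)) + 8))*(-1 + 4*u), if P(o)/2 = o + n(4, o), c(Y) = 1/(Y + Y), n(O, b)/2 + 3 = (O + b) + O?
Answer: 29325/4 ≈ 7331.3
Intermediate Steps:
n(O, b) = -6 + 2*b + 4*O (n(O, b) = -6 + 2*((O + b) + O) = -6 + 2*(b + 2*O) = -6 + (2*b + 4*O) = -6 + 2*b + 4*O)
c(Y) = 1/(2*Y)
P(o) = 20 + 6*o (P(o) = 2*(o + (-6 + 2*o + 4*4)) = 2*(o + (-6 + 2*o + 16)) = 2*(o + (10 + 2*o)) = 2*(10 + 3*o) = 20 + 6*o)
(-15*(P(c(4)) + 8))*(-1 + 4*u) = (-15*((20 + 6*((1/2)/4)) + 8))*(-1 + 4*(-4)) = (-15*((20 + 6*((1/2)*(1/4))) + 8))*(-1 - 16) = -15*((20 + 6*(1/8)) + 8)*(-17) = -15*((20 + 3/4) + 8)*(-17) = -15*(83/4 + 8)*(-17) = -15*115/4*(-17) = -1725/4*(-17) = 29325/4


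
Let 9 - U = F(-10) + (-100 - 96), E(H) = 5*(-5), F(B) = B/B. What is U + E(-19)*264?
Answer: -6396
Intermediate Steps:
F(B) = 1
E(H) = -25
U = 204 (U = 9 - (1 + (-100 - 96)) = 9 - (1 - 196) = 9 - 1*(-195) = 9 + 195 = 204)
U + E(-19)*264 = 204 - 25*264 = 204 - 6600 = -6396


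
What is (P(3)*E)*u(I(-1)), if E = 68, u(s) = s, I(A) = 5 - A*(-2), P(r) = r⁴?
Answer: 16524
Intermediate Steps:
I(A) = 5 + 2*A (I(A) = 5 - (-2)*A = 5 + 2*A)
(P(3)*E)*u(I(-1)) = (3⁴*68)*(5 + 2*(-1)) = (81*68)*(5 - 2) = 5508*3 = 16524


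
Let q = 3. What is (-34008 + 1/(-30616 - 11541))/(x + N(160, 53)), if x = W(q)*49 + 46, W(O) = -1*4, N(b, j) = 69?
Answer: 1433675257/3414717 ≈ 419.85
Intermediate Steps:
W(O) = -4
x = -150 (x = -4*49 + 46 = -196 + 46 = -150)
(-34008 + 1/(-30616 - 11541))/(x + N(160, 53)) = (-34008 + 1/(-30616 - 11541))/(-150 + 69) = (-34008 + 1/(-42157))/(-81) = (-34008 - 1/42157)*(-1/81) = -1433675257/42157*(-1/81) = 1433675257/3414717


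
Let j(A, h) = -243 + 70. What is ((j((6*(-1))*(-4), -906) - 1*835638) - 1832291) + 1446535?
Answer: -1221567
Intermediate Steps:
j(A, h) = -173
((j((6*(-1))*(-4), -906) - 1*835638) - 1832291) + 1446535 = ((-173 - 1*835638) - 1832291) + 1446535 = ((-173 - 835638) - 1832291) + 1446535 = (-835811 - 1832291) + 1446535 = -2668102 + 1446535 = -1221567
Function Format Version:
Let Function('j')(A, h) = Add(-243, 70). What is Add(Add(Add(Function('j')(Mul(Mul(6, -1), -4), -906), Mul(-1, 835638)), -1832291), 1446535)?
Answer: -1221567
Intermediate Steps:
Function('j')(A, h) = -173
Add(Add(Add(Function('j')(Mul(Mul(6, -1), -4), -906), Mul(-1, 835638)), -1832291), 1446535) = Add(Add(Add(-173, Mul(-1, 835638)), -1832291), 1446535) = Add(Add(Add(-173, -835638), -1832291), 1446535) = Add(Add(-835811, -1832291), 1446535) = Add(-2668102, 1446535) = -1221567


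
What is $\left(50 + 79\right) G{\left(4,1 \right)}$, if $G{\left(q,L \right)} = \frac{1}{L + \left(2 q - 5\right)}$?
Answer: $\frac{129}{4} \approx 32.25$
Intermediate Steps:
$G{\left(q,L \right)} = \frac{1}{-5 + L + 2 q}$ ($G{\left(q,L \right)} = \frac{1}{L + \left(-5 + 2 q\right)} = \frac{1}{-5 + L + 2 q}$)
$\left(50 + 79\right) G{\left(4,1 \right)} = \frac{50 + 79}{-5 + 1 + 2 \cdot 4} = \frac{129}{-5 + 1 + 8} = \frac{129}{4}$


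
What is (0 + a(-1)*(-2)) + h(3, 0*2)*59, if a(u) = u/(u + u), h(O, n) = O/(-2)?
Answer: -179/2 ≈ -89.500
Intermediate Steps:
h(O, n) = -O/2 (h(O, n) = O*(-½) = -O/2)
a(u) = ½ (a(u) = u/((2*u)) = u*(1/(2*u)) = ½)
(0 + a(-1)*(-2)) + h(3, 0*2)*59 = (0 + (½)*(-2)) - ½*3*59 = (0 - 1) - 3/2*59 = -1 - 177/2 = -179/2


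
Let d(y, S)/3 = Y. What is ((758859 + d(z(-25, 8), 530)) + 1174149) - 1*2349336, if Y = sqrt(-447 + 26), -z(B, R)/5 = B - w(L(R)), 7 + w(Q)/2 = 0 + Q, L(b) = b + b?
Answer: -416328 + 3*I*sqrt(421) ≈ -4.1633e+5 + 61.555*I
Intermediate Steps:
L(b) = 2*b
w(Q) = -14 + 2*Q (w(Q) = -14 + 2*(0 + Q) = -14 + 2*Q)
z(B, R) = -70 - 5*B + 20*R (z(B, R) = -5*(B - (-14 + 2*(2*R))) = -5*(B - (-14 + 4*R)) = -5*(B + (14 - 4*R)) = -5*(14 + B - 4*R) = -70 - 5*B + 20*R)
Y = I*sqrt(421) (Y = sqrt(-421) = I*sqrt(421) ≈ 20.518*I)
d(y, S) = 3*I*sqrt(421) (d(y, S) = 3*(I*sqrt(421)) = 3*I*sqrt(421))
((758859 + d(z(-25, 8), 530)) + 1174149) - 1*2349336 = ((758859 + 3*I*sqrt(421)) + 1174149) - 1*2349336 = (1933008 + 3*I*sqrt(421)) - 2349336 = -416328 + 3*I*sqrt(421)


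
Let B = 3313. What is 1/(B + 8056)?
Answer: 1/11369 ≈ 8.7959e-5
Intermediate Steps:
1/(B + 8056) = 1/(3313 + 8056) = 1/11369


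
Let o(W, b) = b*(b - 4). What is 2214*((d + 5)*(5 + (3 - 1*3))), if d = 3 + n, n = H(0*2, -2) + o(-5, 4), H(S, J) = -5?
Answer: 33210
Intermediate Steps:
o(W, b) = b*(-4 + b)
n = -5 (n = -5 + 4*(-4 + 4) = -5 + 4*0 = -5 + 0 = -5)
d = -2 (d = 3 - 5 = -2)
2214*((d + 5)*(5 + (3 - 1*3))) = 2214*((-2 + 5)*(5 + (3 - 1*3))) = 2214*(3*(5 + (3 - 3))) = 2214*(3*(5 + 0)) = 2214*(3*5) = 2214*15 = 33210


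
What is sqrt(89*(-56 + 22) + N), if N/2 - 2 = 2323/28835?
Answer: 6*I*sqrt(69792493515)/28835 ≈ 54.971*I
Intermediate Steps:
N = 119986/28835 (N = 4 + 2*(2323/28835) = 4 + 4646/28835 = 119986/28835 ≈ 4.1611)
sqrt(89*(-56 + 22) + N) = sqrt(89*(-56 + 22) + 119986/28835) = sqrt(89*(-34) + 119986/28835) = sqrt(-3026 + 119986/28835) = sqrt(-87134724/28835) = 6*I*sqrt(69792493515)/28835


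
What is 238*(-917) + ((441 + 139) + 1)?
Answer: -217665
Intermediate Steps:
238*(-917) + ((441 + 139) + 1) = -218246 + (580 + 1) = -218246 + 581 = -217665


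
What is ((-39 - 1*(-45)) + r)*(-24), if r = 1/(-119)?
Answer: -17112/119 ≈ -143.80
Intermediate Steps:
r = -1/119 ≈ -0.0084034
((-39 - 1*(-45)) + r)*(-24) = ((-39 - 1*(-45)) - 1/119)*(-24) = ((-39 + 45) - 1/119)*(-24) = (6 - 1/119)*(-24) = (713/119)*(-24) = -17112/119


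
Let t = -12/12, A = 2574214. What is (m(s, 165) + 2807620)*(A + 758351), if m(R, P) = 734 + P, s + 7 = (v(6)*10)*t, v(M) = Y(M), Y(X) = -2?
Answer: 9359572121235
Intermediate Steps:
t = -1 (t = -12*1/12 = -1)
v(M) = -2
s = 13 (s = -7 - 2*10*(-1) = -7 - 20*(-1) = -7 + 20 = 13)
(m(s, 165) + 2807620)*(A + 758351) = ((734 + 165) + 2807620)*(2574214 + 758351) = (899 + 2807620)*3332565 = 2808519*3332565 = 9359572121235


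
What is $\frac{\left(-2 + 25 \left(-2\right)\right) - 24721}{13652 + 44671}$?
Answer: $- \frac{24773}{58323} \approx -0.42476$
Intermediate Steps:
$\frac{\left(-2 + 25 \left(-2\right)\right) - 24721}{13652 + 44671} = \frac{\left(-2 - 50\right) - 24721}{58323} = \left(-52 - 24721\right) \frac{1}{58323} = \left(-24773\right) \frac{1}{58323} = - \frac{24773}{58323}$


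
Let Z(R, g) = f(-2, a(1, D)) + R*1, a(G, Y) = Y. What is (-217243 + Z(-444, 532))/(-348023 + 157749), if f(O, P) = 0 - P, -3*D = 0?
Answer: 217687/190274 ≈ 1.1441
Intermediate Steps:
D = 0 (D = -⅓*0 = 0)
f(O, P) = -P
Z(R, g) = R (Z(R, g) = -1*0 + R*1 = 0 + R = R)
(-217243 + Z(-444, 532))/(-348023 + 157749) = (-217243 - 444)/(-348023 + 157749) = -217687/(-190274) = -217687*(-1/190274) = 217687/190274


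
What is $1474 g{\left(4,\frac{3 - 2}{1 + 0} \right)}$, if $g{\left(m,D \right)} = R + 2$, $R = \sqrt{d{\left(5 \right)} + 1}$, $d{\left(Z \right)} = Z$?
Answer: $2948 + 1474 \sqrt{6} \approx 6558.5$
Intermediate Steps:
$R = \sqrt{6}$ ($R = \sqrt{5 + 1} = \sqrt{6} \approx 2.4495$)
$g{\left(m,D \right)} = 2 + \sqrt{6}$ ($g{\left(m,D \right)} = \sqrt{6} + 2 = 2 + \sqrt{6}$)
$1474 g{\left(4,\frac{3 - 2}{1 + 0} \right)} = 1474 \left(2 + \sqrt{6}\right) = 2948 + 1474 \sqrt{6}$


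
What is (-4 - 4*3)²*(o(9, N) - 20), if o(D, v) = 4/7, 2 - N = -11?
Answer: -34816/7 ≈ -4973.7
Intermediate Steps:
N = 13 (N = 2 - 1*(-11) = 2 + 11 = 13)
o(D, v) = 4/7 (o(D, v) = 4*(⅐) = 4/7)
(-4 - 4*3)²*(o(9, N) - 20) = (-4 - 4*3)²*(4/7 - 20) = (-4 - 12)²*(-136/7) = (-16)²*(-136/7) = 256*(-136/7) = -34816/7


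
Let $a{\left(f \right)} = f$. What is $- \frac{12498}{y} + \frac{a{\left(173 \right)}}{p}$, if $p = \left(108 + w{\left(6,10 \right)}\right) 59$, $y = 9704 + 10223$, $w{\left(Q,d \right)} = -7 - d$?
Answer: $- \frac{63654391}{106988063} \approx -0.59497$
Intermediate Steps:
$y = 19927$
$p = 5369$ ($p = \left(108 - 17\right) 59 = 91 \cdot 59 = 5369$)
$- \frac{12498}{y} + \frac{a{\left(173 \right)}}{p} = - \frac{12498}{19927} + \frac{173}{5369} = - \frac{63654391}{106988063}$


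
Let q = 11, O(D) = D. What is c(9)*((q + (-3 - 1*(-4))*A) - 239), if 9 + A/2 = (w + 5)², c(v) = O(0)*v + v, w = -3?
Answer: -2142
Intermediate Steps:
c(v) = v (c(v) = 0*v + v = 0 + v = v)
A = -10 (A = -18 + 2*(-3 + 5)² = -18 + 2*2² = -18 + 2*4 = -18 + 8 = -10)
c(9)*((q + (-3 - 1*(-4))*A) - 239) = 9*((11 + (-3 - 1*(-4))*(-10)) - 239) = 9*((11 + (-3 + 4)*(-10)) - 239) = 9*((11 + 1*(-10)) - 239) = 9*((11 - 10) - 239) = 9*(1 - 239) = 9*(-238) = -2142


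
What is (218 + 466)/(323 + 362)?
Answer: 684/685 ≈ 0.99854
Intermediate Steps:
(218 + 466)/(323 + 362) = 684/685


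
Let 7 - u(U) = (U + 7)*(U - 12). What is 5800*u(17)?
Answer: -655400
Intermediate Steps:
u(U) = 7 - (-12 + U)*(7 + U) (u(U) = 7 - (U + 7)*(U - 12) = 7 - (7 + U)*(-12 + U) = 7 - (-12 + U)*(7 + U))
5800*u(17) = 5800*(91 - 1*17**2 + 5*17) = 5800*(91 - 1*289 + 85) = 5800*(91 - 289 + 85) = 5800*(-113) = -655400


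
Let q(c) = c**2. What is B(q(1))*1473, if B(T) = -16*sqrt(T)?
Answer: -23568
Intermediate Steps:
B(q(1))*1473 = -16*sqrt(1**2)*1473 = -16*sqrt(1)*1473 = -16*1*1473 = -16*1473 = -23568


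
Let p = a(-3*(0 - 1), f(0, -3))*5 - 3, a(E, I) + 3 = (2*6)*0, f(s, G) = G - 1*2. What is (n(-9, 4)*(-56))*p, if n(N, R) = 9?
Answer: 9072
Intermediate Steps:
f(s, G) = -2 + G (f(s, G) = G - 2 = -2 + G)
a(E, I) = -3 (a(E, I) = -3 + (2*6)*0 = -3 + 12*0 = -3 + 0 = -3)
p = -18 (p = -3*5 - 3 = -15 - 3 = -18)
(n(-9, 4)*(-56))*p = (9*(-56))*(-18) = -504*(-18) = 9072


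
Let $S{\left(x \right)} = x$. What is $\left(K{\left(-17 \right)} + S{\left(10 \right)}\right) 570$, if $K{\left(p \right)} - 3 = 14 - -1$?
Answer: $15960$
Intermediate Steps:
$K{\left(p \right)} = 18$ ($K{\left(p \right)} = 3 + \left(14 - -1\right) = 3 + \left(14 + 1\right) = 3 + 15 = 18$)
$\left(K{\left(-17 \right)} + S{\left(10 \right)}\right) 570 = \left(18 + 10\right) 570 = 28 \cdot 570 = 15960$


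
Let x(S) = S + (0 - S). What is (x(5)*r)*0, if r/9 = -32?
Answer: 0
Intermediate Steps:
r = -288 (r = 9*(-32) = -288)
x(S) = 0 (x(S) = S - S = 0)
(x(5)*r)*0 = (0*(-288))*0 = 0*0 = 0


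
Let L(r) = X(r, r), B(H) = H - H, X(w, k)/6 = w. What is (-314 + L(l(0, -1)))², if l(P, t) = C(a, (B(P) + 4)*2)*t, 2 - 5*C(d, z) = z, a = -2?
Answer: 2353156/25 ≈ 94126.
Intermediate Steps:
X(w, k) = 6*w
B(H) = 0
C(d, z) = ⅖ - z/5
l(P, t) = -6*t/5 (l(P, t) = (⅖ - (0 + 4)*2/5)*t = (⅖ - 4*2/5)*t = (⅖ - ⅕*8)*t = (⅖ - 8/5)*t = -6*t/5)
L(r) = 6*r
(-314 + L(l(0, -1)))² = (-314 + 6*(-6/5*(-1)))² = (-314 + 6*(6/5))² = (-314 + 36/5)² = (-1534/5)² = 2353156/25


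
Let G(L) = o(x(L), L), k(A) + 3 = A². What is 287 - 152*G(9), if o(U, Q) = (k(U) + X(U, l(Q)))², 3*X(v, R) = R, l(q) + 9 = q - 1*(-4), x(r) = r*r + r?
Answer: -89717545217/9 ≈ -9.9686e+9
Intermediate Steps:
x(r) = r + r² (x(r) = r² + r = r + r²)
l(q) = -5 + q (l(q) = -9 + (q - 1*(-4)) = -9 + (q + 4) = -9 + (4 + q) = -5 + q)
k(A) = -3 + A²
X(v, R) = R/3
o(U, Q) = (-14/3 + U² + Q/3)² (o(U, Q) = ((-3 + U²) + (-5 + Q)/3)² = ((-3 + U²) + (-5/3 + Q/3))² = (-14/3 + U² + Q/3)²)
G(L) = (-14 + L + 3*L²*(1 + L)²)²/9 (G(L) = (-14 + L + 3*(L*(1 + L))²)²/9 = (-14 + L + 3*(L²*(1 + L)²))²/9 = (-14 + L + 3*L²*(1 + L)²)²/9)
287 - 152*G(9) = 287 - 152*(-14 + 9 + 3*9²*(1 + 9)²)²/9 = 287 - 152*(-14 + 9 + 3*81*10²)²/9 = 287 - 152*(-14 + 9 + 3*81*100)²/9 = 287 - 152*(-14 + 9 + 24300)²/9 = 287 - 152*24295²/9 = 287 - 152*590247025/9 = 287 - 89717547800/9 = -89717545217/9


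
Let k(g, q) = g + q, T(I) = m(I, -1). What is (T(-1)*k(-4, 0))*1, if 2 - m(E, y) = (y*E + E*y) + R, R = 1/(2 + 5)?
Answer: 4/7 ≈ 0.57143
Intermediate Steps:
R = 1/7 ≈ 0.14286
m(E, y) = 13/7 - 2*E*y (m(E, y) = 2 - ((y*E + E*y) + 1/7) = 2 - ((E*y + E*y) + 1/7) = 2 - (2*E*y + 1/7) = 2 - (1/7 + 2*E*y) = 2 + (-1/7 - 2*E*y) = 13/7 - 2*E*y)
T(I) = 13/7 + 2*I (T(I) = 13/7 - 2*I*(-1) = 13/7 + 2*I)
(T(-1)*k(-4, 0))*1 = ((13/7 + 2*(-1))*(-4 + 0))*1 = ((13/7 - 2)*(-4))*1 = -1/7*(-4)*1 = (4/7)*1 = 4/7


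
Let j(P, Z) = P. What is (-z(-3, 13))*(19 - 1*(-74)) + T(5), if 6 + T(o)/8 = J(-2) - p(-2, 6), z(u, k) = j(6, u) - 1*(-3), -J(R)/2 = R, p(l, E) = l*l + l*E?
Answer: -789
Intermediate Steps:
p(l, E) = l² + E*l
J(R) = -2*R
z(u, k) = 9 (z(u, k) = 6 - 1*(-3) = 6 + 3 = 9)
T(o) = 48 (T(o) = -48 + 8*(-2*(-2) - (-2)*(6 - 2)) = -48 + 8*(4 - (-2)*4) = -48 + 8*(4 - 1*(-8)) = -48 + 8*(4 + 8) = -48 + 8*12 = -48 + 96 = 48)
(-z(-3, 13))*(19 - 1*(-74)) + T(5) = (-1*9)*(19 - 1*(-74)) + 48 = -9*(19 + 74) + 48 = -9*93 + 48 = -837 + 48 = -789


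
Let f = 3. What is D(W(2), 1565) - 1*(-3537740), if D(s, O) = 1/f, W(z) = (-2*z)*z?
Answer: 10613221/3 ≈ 3.5377e+6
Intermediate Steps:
W(z) = -2*z²
D(s, O) = ⅓ (D(s, O) = 1/3 = ⅓)
D(W(2), 1565) - 1*(-3537740) = ⅓ - 1*(-3537740) = ⅓ + 3537740 = 10613221/3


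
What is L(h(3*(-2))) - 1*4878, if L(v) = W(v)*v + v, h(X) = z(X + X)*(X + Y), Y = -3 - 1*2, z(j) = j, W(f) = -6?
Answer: -5538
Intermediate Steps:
Y = -5 (Y = -3 - 2 = -5)
h(X) = 2*X*(-5 + X) (h(X) = (X + X)*(X - 5) = (2*X)*(-5 + X) = 2*X*(-5 + X))
L(v) = -5*v (L(v) = -6*v + v = -5*v)
L(h(3*(-2))) - 1*4878 = -10*3*(-2)*(-5 + 3*(-2)) - 1*4878 = -10*(-6)*(-5 - 6) - 4878 = -10*(-6)*(-11) - 4878 = -5*132 - 4878 = -660 - 4878 = -5538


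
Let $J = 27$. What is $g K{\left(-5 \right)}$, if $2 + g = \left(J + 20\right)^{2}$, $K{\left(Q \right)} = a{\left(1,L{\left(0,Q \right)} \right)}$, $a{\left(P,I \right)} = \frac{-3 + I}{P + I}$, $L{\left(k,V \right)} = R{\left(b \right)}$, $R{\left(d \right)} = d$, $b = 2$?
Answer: $- \frac{2207}{3} \approx -735.67$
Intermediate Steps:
$L{\left(k,V \right)} = 2$
$a{\left(P,I \right)} = \frac{-3 + I}{I + P}$
$K{\left(Q \right)} = - \frac{1}{3}$ ($K{\left(Q \right)} = \frac{-3 + 2}{2 + 1} = \frac{1}{3} \left(-1\right) = - \frac{1}{3}$)
$g = 2207$ ($g = -2 + \left(27 + 20\right)^{2} = -2 + 47^{2} = -2 + 2209 = 2207$)
$g K{\left(-5 \right)} = 2207 \left(- \frac{1}{3}\right) = - \frac{2207}{3}$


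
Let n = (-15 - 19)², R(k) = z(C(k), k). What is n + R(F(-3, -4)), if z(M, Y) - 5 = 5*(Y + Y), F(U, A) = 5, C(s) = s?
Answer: 1211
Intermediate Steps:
z(M, Y) = 5 + 10*Y (z(M, Y) = 5 + 5*(Y + Y) = 5 + 5*(2*Y) = 5 + 10*Y)
R(k) = 5 + 10*k
n = 1156 (n = (-34)² = 1156)
n + R(F(-3, -4)) = 1156 + (5 + 10*5) = 1156 + (5 + 50) = 1156 + 55 = 1211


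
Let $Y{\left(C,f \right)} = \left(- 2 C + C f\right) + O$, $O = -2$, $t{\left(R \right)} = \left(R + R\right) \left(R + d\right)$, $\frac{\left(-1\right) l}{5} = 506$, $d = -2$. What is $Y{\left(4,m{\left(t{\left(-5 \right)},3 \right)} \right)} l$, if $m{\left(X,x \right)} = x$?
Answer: $-5060$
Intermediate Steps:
$l = -2530$ ($l = \left(-5\right) 506 = -2530$)
$t{\left(R \right)} = 2 R \left(-2 + R\right)$ ($t{\left(R \right)} = \left(R + R\right) \left(R - 2\right) = 2 R \left(-2 + R\right)$)
$Y{\left(C,f \right)} = -2 - 2 C + C f$ ($Y{\left(C,f \right)} = \left(- 2 C + C f\right) - 2 = -2 - 2 C + C f$)
$Y{\left(4,m{\left(t{\left(-5 \right)},3 \right)} \right)} l = \left(-2 - 8 + 4 \cdot 3\right) \left(-2530\right) = \left(-2 - 8 + 12\right) \left(-2530\right) = 2 \left(-2530\right) = -5060$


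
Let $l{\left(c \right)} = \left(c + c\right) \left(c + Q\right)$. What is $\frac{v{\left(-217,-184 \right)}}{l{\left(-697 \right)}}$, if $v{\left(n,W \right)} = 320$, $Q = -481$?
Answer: $\frac{80}{410533} \approx 0.00019487$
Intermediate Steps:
$l{\left(c \right)} = 2 c \left(-481 + c\right)$ ($l{\left(c \right)} = \left(c + c\right) \left(c - 481\right) = 2 c \left(-481 + c\right)$)
$\frac{v{\left(-217,-184 \right)}}{l{\left(-697 \right)}} = \frac{320}{2 \left(-697\right) \left(-481 - 697\right)} = \frac{320}{2 \left(-697\right) \left(-1178\right)} = \frac{320}{1642132} = 320 \cdot \frac{1}{1642132} = \frac{80}{410533}$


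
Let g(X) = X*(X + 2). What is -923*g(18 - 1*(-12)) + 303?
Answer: -885777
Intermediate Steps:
g(X) = X*(2 + X)
-923*g(18 - 1*(-12)) + 303 = -923*(18 - 1*(-12))*(2 + (18 - 1*(-12))) + 303 = -923*(18 + 12)*(2 + (18 + 12)) + 303 = -27690*(2 + 30) + 303 = -27690*32 + 303 = -923*960 + 303 = -886080 + 303 = -885777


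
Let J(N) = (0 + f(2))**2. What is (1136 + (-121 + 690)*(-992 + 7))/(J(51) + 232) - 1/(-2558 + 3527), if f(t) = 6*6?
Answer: -541991329/1480632 ≈ -366.05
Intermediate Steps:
f(t) = 36
J(N) = 1296 (J(N) = (0 + 36)**2 = 36**2 = 1296)
(1136 + (-121 + 690)*(-992 + 7))/(J(51) + 232) - 1/(-2558 + 3527) = (1136 + (-121 + 690)*(-992 + 7))/(1296 + 232) - 1/(-2558 + 3527) = (1136 + 569*(-985))/1528 - 1/969 = (1136 - 560465)*(1/1528) - 1*1/969 = -559329*1/1528 - 1/969 = -559329/1528 - 1/969 = -541991329/1480632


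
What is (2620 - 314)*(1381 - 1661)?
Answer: -645680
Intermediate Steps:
(2620 - 314)*(1381 - 1661) = 2306*(-280) = -645680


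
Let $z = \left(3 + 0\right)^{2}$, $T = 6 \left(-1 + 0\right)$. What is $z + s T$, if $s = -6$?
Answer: $45$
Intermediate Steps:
$T = -6$ ($T = 6 \left(-1\right) = -6$)
$z = 9$ ($z = 3^{2} = 9$)
$z + s T = 9 - -36 = 9 + 36 = 45$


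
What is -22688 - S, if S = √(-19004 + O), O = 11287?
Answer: -22688 - I*√7717 ≈ -22688.0 - 87.846*I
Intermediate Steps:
S = I*√7717 (S = √(-19004 + 11287) = √(-7717) = I*√7717 ≈ 87.846*I)
-22688 - S = -22688 - I*√7717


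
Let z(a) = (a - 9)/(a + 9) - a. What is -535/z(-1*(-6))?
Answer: 2675/31 ≈ 86.290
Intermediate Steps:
z(a) = -a + (-9 + a)/(9 + a) (z(a) = (-9 + a)/(9 + a) - a = -a + (-9 + a)/(9 + a))
-535/z(-1*(-6)) = -535*(9 - 1*(-6))/(-9 - (-1*(-6))² - (-8)*(-6)) = -535*(9 + 6)/(-9 - 1*6² - 8*6) = -535*15/(-9 - 1*36 - 48) = -535*15/(-9 - 36 - 48) = -535/((1/15)*(-93)) = -535/(-31/5) = -535*(-5/31) = 2675/31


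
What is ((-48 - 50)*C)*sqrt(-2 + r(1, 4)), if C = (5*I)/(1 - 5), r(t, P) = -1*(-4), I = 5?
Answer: 1225*sqrt(2)/2 ≈ 866.21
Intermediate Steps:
r(t, P) = 4
C = -25/4 (C = (5*5)/(1 - 5) = 25/(-4) = 25*(-1/4) = -25/4 ≈ -6.2500)
((-48 - 50)*C)*sqrt(-2 + r(1, 4)) = ((-48 - 50)*(-25/4))*sqrt(-2 + 4) = (-98*(-25/4))*sqrt(2) = 1225*sqrt(2)/2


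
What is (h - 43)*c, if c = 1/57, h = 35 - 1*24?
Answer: -32/57 ≈ -0.56140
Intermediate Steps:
h = 11 (h = 35 - 24 = 11)
c = 1/57 ≈ 0.017544
(h - 43)*c = (11 - 43)*(1/57) = -32*1/57 = -32/57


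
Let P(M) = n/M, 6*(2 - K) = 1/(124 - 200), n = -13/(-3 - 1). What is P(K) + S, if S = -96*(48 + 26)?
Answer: -6484470/913 ≈ -7102.4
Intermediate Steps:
n = 13/4 (n = -13/(-4) = -¼*(-13) = 13/4 ≈ 3.2500)
K = 913/456 (K = 2 - 1/(6*(124 - 200)) = 2 - ⅙/(-76) = 2 - ⅙*(-1/76) = 2 + 1/456 = 913/456 ≈ 2.0022)
P(M) = 13/(4*M)
S = -7104 (S = -96*74 = -7104)
P(K) + S = 13/(4*(913/456)) - 7104 = (13/4)*(456/913) - 7104 = 1482/913 - 7104 = -6484470/913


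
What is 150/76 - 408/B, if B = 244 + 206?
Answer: 3041/2850 ≈ 1.0670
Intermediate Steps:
B = 450
150/76 - 408/B = 150/76 - 408/450 = 150*(1/76) - 408*1/450 = 75/38 - 68/75 = 3041/2850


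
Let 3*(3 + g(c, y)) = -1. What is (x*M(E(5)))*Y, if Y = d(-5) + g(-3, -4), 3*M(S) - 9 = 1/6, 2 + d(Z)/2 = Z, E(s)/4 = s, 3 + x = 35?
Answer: -45760/27 ≈ -1694.8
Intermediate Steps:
x = 32 (x = -3 + 35 = 32)
E(s) = 4*s
g(c, y) = -10/3 (g(c, y) = -3 + (⅓)*(-1) = -3 - ⅓ = -10/3)
d(Z) = -4 + 2*Z
M(S) = 55/18 (M(S) = 3 + (⅓)/6 = 3 + (⅓)*(⅙) = 3 + 1/18 = 55/18)
Y = -52/3 (Y = (-4 + 2*(-5)) - 10/3 = (-4 - 10) - 10/3 = -14 - 10/3 = -52/3 ≈ -17.333)
(x*M(E(5)))*Y = (32*(55/18))*(-52/3) = (880/9)*(-52/3) = -45760/27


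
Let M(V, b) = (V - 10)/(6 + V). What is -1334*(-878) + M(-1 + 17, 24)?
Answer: 12883775/11 ≈ 1.1713e+6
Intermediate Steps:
M(V, b) = (-10 + V)/(6 + V)
-1334*(-878) + M(-1 + 17, 24) = -1334*(-878) + (-10 + (-1 + 17))/(6 + (-1 + 17)) = 1171252 + (-10 + 16)/(6 + 16) = 1171252 + 6/22 = 1171252 + (1/22)*6 = 1171252 + 3/11 = 12883775/11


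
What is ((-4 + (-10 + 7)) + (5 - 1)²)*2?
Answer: 18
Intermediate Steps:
((-4 + (-10 + 7)) + (5 - 1)²)*2 = ((-4 - 3) + 4²)*2 = (-7 + 16)*2 = 9*2 = 18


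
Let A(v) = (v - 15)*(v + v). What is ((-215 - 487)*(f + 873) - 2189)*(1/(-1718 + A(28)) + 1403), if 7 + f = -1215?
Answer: 337254173921/990 ≈ 3.4066e+8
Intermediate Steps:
f = -1222 (f = -7 - 1215 = -1222)
A(v) = 2*v*(-15 + v) (A(v) = (-15 + v)*(2*v) = 2*v*(-15 + v))
((-215 - 487)*(f + 873) - 2189)*(1/(-1718 + A(28)) + 1403) = ((-215 - 487)*(-1222 + 873) - 2189)*(1/(-1718 + 2*28*(-15 + 28)) + 1403) = (-702*(-349) - 2189)*(1/(-1718 + 2*28*13) + 1403) = (244998 - 2189)*(1/(-1718 + 728) + 1403) = 242809*(1/(-990) + 1403) = 242809*(-1/990 + 1403) = 242809*(1388969/990) = 337254173921/990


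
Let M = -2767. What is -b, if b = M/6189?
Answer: 2767/6189 ≈ 0.44708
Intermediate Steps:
b = -2767/6189 ≈ -0.44708
-b = -1*(-2767/6189) = 2767/6189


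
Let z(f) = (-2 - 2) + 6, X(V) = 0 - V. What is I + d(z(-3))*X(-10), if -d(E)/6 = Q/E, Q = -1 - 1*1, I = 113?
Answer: 173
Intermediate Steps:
X(V) = -V
z(f) = 2 (z(f) = -4 + 6 = 2)
Q = -2 (Q = -1 - 1 = -2)
d(E) = 12/E (d(E) = -(-12)/E = 12/E)
I + d(z(-3))*X(-10) = 113 + (12/2)*(-1*(-10)) = 113 + (12*(1/2))*10 = 113 + 6*10 = 113 + 60 = 173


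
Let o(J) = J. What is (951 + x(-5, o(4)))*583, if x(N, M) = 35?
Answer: 574838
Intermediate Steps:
(951 + x(-5, o(4)))*583 = (951 + 35)*583 = 986*583 = 574838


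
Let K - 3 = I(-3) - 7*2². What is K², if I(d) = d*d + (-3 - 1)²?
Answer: 0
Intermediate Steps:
I(d) = 16 + d² (I(d) = d² + (-4)² = d² + 16 = 16 + d²)
K = 0 (K = 3 + ((16 + (-3)²) - 7*2²) = 3 + ((16 + 9) - 7*4) = 3 + (25 - 28) = 3 - 3 = 0)
K² = 0² = 0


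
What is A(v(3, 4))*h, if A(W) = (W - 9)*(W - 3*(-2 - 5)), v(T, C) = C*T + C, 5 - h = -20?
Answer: 6475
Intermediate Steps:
h = 25 (h = 5 - 1*(-20) = 5 + 20 = 25)
v(T, C) = C + C*T
A(W) = (-9 + W)*(21 + W) (A(W) = (-9 + W)*(W - 3*(-7)) = (-9 + W)*(W + 21) = (-9 + W)*(21 + W))
A(v(3, 4))*h = (-189 + (4*(1 + 3))² + 12*(4*(1 + 3)))*25 = (-189 + (4*4)² + 12*(4*4))*25 = (-189 + 16² + 12*16)*25 = (-189 + 256 + 192)*25 = 259*25 = 6475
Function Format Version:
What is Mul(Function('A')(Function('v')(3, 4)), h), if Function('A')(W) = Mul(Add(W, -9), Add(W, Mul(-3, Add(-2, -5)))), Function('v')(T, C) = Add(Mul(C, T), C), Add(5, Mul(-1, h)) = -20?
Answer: 6475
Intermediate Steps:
h = 25 (h = Add(5, Mul(-1, -20)) = Add(5, 20) = 25)
Function('v')(T, C) = Add(C, Mul(C, T))
Function('A')(W) = Mul(Add(-9, W), Add(21, W)) (Function('A')(W) = Mul(Add(-9, W), Add(W, Mul(-3, -7))) = Mul(Add(-9, W), Add(W, 21)) = Mul(Add(-9, W), Add(21, W)))
Mul(Function('A')(Function('v')(3, 4)), h) = Mul(Add(-189, Pow(Mul(4, Add(1, 3)), 2), Mul(12, Mul(4, Add(1, 3)))), 25) = Mul(Add(-189, Pow(Mul(4, 4), 2), Mul(12, Mul(4, 4))), 25) = Mul(Add(-189, Pow(16, 2), Mul(12, 16)), 25) = Mul(Add(-189, 256, 192), 25) = Mul(259, 25) = 6475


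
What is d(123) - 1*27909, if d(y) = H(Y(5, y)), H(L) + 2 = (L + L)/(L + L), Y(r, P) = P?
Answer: -27910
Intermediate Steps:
H(L) = -1 (H(L) = -2 + (L + L)/(L + L) = -2 + (2*L)/((2*L)) = -2 + (2*L)*(1/(2*L)) = -2 + 1 = -1)
d(y) = -1
d(123) - 1*27909 = -1 - 1*27909 = -1 - 27909 = -27910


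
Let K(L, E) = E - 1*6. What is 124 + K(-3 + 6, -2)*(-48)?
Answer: 508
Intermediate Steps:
K(L, E) = -6 + E (K(L, E) = E - 6 = -6 + E)
124 + K(-3 + 6, -2)*(-48) = 124 + (-6 - 2)*(-48) = 124 - 8*(-48) = 124 + 384 = 508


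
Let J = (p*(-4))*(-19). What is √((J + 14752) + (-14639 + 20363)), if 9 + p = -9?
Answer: 2*√4777 ≈ 138.23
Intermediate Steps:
p = -18 (p = -9 - 9 = -18)
J = -1368 (J = -18*(-4)*(-19) = 72*(-19) = -1368)
√((J + 14752) + (-14639 + 20363)) = √((-1368 + 14752) + (-14639 + 20363)) = √(13384 + 5724) = √19108 = 2*√4777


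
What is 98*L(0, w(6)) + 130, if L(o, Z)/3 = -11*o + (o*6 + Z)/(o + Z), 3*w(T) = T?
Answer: 424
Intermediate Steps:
w(T) = T/3
L(o, Z) = -33*o + 3*(Z + 6*o)/(Z + o) (L(o, Z) = 3*(-11*o + (o*6 + Z)/(o + Z)) = 3*(-11*o + (6*o + Z)/(Z + o)) = 3*(-11*o + (Z + 6*o)/(Z + o)) = -33*o + 3*(Z + 6*o)/(Z + o))
98*L(0, w(6)) + 130 = 98*(3*((⅓)*6 - 11*0² + 6*0 - 11*(⅓)*6*0)/((⅓)*6 + 0)) + 130 = 98*(3*(2 - 11*0 + 0 - 11*2*0)/(2 + 0)) + 130 = 98*(3*(2 + 0 + 0 + 0)/2) + 130 = 98*(3*(½)*2) + 130 = 98*3 + 130 = 294 + 130 = 424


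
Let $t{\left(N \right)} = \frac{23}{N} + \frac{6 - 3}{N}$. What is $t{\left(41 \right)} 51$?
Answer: $\frac{1326}{41} \approx 32.341$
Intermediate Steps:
$t{\left(N \right)} = \frac{26}{N}$ ($t{\left(N \right)} = \frac{23}{N} + \frac{3}{N} = \frac{26}{N}$)
$t{\left(41 \right)} 51 = \frac{26}{41} \cdot 51 = \frac{1326}{41}$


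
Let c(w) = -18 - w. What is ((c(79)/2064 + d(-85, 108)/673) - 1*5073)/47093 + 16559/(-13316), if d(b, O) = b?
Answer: -294263569279949/217768424859984 ≈ -1.3513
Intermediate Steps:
((c(79)/2064 + d(-85, 108)/673) - 1*5073)/47093 + 16559/(-13316) = (((-18 - 1*79)/2064 - 85/673) - 1*5073)/47093 + 16559/(-13316) = (((-18 - 79)*(1/2064) - 85*1/673) - 5073)*(1/47093) + 16559*(-1/13316) = ((-97*1/2064 - 85/673) - 5073)*(1/47093) - 16559/13316 = ((-97/2064 - 85/673) - 5073)*(1/47093) - 16559/13316 = (-240721/1389072 - 5073)*(1/47093) - 16559/13316 = -7047002977/1389072*1/47093 - 16559/13316 = -7047002977/65415567696 - 16559/13316 = -294263569279949/217768424859984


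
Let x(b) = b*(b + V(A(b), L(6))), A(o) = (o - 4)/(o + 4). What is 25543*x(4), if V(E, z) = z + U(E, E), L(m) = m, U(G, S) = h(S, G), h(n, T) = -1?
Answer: 919548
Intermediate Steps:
A(o) = (-4 + o)/(4 + o)
U(G, S) = -1
V(E, z) = -1 + z (V(E, z) = z - 1 = -1 + z)
x(b) = b*(5 + b) (x(b) = b*(b + (-1 + 6)) = b*(b + 5) = b*(5 + b))
25543*x(4) = 25543*(4*(5 + 4)) = 25543*(4*9) = 25543*36 = 919548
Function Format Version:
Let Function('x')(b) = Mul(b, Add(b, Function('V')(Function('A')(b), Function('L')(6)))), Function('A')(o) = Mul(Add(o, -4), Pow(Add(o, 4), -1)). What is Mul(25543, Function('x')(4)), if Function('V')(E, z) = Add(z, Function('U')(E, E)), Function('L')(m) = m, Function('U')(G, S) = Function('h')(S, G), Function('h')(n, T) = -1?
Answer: 919548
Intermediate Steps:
Function('A')(o) = Mul(Pow(Add(4, o), -1), Add(-4, o)) (Function('A')(o) = Mul(Add(-4, o), Pow(Add(4, o), -1)) = Mul(Pow(Add(4, o), -1), Add(-4, o)))
Function('U')(G, S) = -1
Function('V')(E, z) = Add(-1, z) (Function('V')(E, z) = Add(z, -1) = Add(-1, z))
Function('x')(b) = Mul(b, Add(5, b)) (Function('x')(b) = Mul(b, Add(b, Add(-1, 6))) = Mul(b, Add(b, 5)) = Mul(b, Add(5, b)))
Mul(25543, Function('x')(4)) = Mul(25543, Mul(4, Add(5, 4))) = Mul(25543, Mul(4, 9)) = Mul(25543, 36) = 919548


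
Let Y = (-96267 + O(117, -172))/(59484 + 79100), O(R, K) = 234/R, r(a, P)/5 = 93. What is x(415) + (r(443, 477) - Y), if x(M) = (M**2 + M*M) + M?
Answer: 47857308985/138584 ≈ 3.4533e+5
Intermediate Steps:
x(M) = M + 2*M**2 (x(M) = (M**2 + M**2) + M = 2*M**2 + M = M + 2*M**2)
r(a, P) = 465 (r(a, P) = 5*93 = 465)
Y = -96265/138584 (Y = (-96267 + 234/117)/(59484 + 79100) = (-96267 + 234*(1/117))/138584 = (-96267 + 2)*(1/138584) = -96265*1/138584 = -96265/138584 ≈ -0.69463)
x(415) + (r(443, 477) - Y) = 415*(1 + 2*415) + (465 - 1*(-96265/138584)) = 415*(1 + 830) + (465 + 96265/138584) = 415*831 + 64537825/138584 = 344865 + 64537825/138584 = 47857308985/138584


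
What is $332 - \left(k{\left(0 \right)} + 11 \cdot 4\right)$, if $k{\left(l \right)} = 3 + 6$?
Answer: $279$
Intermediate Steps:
$k{\left(l \right)} = 9$
$332 - \left(k{\left(0 \right)} + 11 \cdot 4\right) = 332 - \left(9 + 11 \cdot 4\right) = 332 - \left(9 + 44\right) = 332 - 53 = 279$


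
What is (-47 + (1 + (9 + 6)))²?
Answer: 961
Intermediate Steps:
(-47 + (1 + (9 + 6)))² = (-47 + (1 + 15))² = (-47 + 16)² = (-31)² = 961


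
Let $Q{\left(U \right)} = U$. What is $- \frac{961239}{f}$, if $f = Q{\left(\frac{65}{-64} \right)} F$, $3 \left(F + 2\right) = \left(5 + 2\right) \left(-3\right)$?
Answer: $- \frac{20506432}{195} \approx -1.0516 \cdot 10^{5}$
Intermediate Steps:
$F = -9$ ($F = -2 + \frac{\left(5 + 2\right) \left(-3\right)}{3} = -2 + \frac{7 \left(-3\right)}{3} = -2 + \frac{1}{3} \left(-21\right) = -2 - 7 = -9$)
$f = \frac{585}{64}$ ($f = \frac{65}{-64} \left(-9\right) = 65 \left(- \frac{1}{64}\right) \left(-9\right) = \left(- \frac{65}{64}\right) \left(-9\right) = \frac{585}{64} \approx 9.1406$)
$- \frac{961239}{f} = - \frac{961239}{\frac{585}{64}} = \left(-961239\right) \frac{64}{585} = - \frac{20506432}{195}$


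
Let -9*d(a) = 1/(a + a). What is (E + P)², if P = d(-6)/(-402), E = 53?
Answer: 5294817296209/1884949056 ≈ 2809.0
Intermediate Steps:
d(a) = -1/(18*a) (d(a) = -1/(9*(a + a)) = -1/(2*a)/9 = -1/(18*a))
P = -1/43416 (P = -1/18/(-6)/(-402) = -1/18*(-⅙)*(-1/402) = (1/108)*(-1/402) = -1/43416 ≈ -2.3033e-5)
(E + P)² = (53 - 1/43416)² = (2301047/43416)² = 5294817296209/1884949056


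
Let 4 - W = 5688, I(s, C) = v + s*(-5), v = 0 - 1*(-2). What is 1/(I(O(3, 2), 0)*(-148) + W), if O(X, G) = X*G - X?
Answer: -1/3760 ≈ -0.00026596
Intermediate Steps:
v = 2 (v = 0 + 2 = 2)
O(X, G) = -X + G*X (O(X, G) = G*X - X = -X + G*X)
I(s, C) = 2 - 5*s (I(s, C) = 2 + s*(-5) = 2 - 5*s)
W = -5684 (W = 4 - 1*5688 = 4 - 5688 = -5684)
1/(I(O(3, 2), 0)*(-148) + W) = 1/((2 - 15*(-1 + 2))*(-148) - 5684) = 1/((2 - 15)*(-148) - 5684) = 1/(-13*(-148) - 5684) = 1/(1924 - 5684) = 1/(-3760) = -1/3760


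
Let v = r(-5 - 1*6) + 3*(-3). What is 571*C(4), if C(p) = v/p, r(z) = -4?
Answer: -7423/4 ≈ -1855.8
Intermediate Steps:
v = -13 (v = -4 + 3*(-3) = -4 - 9 = -13)
C(p) = -13/p
571*C(4) = 571*(-13/4) = -7423/4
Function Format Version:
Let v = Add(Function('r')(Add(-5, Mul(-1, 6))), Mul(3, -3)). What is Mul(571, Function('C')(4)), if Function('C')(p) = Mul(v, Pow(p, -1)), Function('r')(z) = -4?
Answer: Rational(-7423, 4) ≈ -1855.8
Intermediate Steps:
v = -13 (v = Add(-4, Mul(3, -3)) = Add(-4, -9) = -13)
Function('C')(p) = Mul(-13, Pow(p, -1))
Mul(571, Function('C')(4)) = Mul(571, Mul(-13, Pow(4, -1))) = Mul(571, Mul(-13, Rational(1, 4))) = Mul(571, Rational(-13, 4)) = Rational(-7423, 4)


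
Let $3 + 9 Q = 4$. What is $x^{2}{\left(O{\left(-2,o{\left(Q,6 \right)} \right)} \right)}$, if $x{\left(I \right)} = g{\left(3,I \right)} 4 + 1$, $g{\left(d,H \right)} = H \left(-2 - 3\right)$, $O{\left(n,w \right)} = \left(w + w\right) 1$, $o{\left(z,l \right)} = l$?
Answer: $57121$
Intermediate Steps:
$Q = \frac{1}{9}$ ($Q = - \frac{1}{3} + \frac{1}{9} \cdot 4 = - \frac{1}{3} + \frac{4}{9} = \frac{1}{9} \approx 0.11111$)
$O{\left(n,w \right)} = 2 w$ ($O{\left(n,w \right)} = 2 w 1 = 2 w$)
$g{\left(d,H \right)} = - 5 H$ ($g{\left(d,H \right)} = H \left(-5\right) = - 5 H$)
$x{\left(I \right)} = 1 - 20 I$ ($x{\left(I \right)} = - 5 I 4 + 1 = - 20 I + 1 = 1 - 20 I$)
$x^{2}{\left(O{\left(-2,o{\left(Q,6 \right)} \right)} \right)} = \left(1 - 20 \cdot 2 \cdot 6\right)^{2} = \left(1 - 240\right)^{2} = \left(-239\right)^{2} = 57121$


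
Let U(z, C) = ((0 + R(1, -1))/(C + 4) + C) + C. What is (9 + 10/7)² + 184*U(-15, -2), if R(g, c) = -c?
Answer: -26227/49 ≈ -535.25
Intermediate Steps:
U(z, C) = 1/(4 + C) + 2*C (U(z, C) = ((0 - 1*(-1))/(C + 4) + C) + C = ((0 + 1)/(4 + C) + C) + C = (1/(4 + C) + C) + C = (C + 1/(4 + C)) + C = 1/(4 + C) + 2*C)
(9 + 10/7)² + 184*U(-15, -2) = (9 + 10/7)² + 184*((1 + 2*(-2)² + 8*(-2))/(4 - 2)) = (9 + 10*(⅐))² + 184*((1 + 2*4 - 16)/2) = (9 + 10/7)² + 184*((1 + 8 - 16)/2) = (73/7)² + 184*((½)*(-7)) = 5329/49 + 184*(-7/2) = 5329/49 - 644 = -26227/49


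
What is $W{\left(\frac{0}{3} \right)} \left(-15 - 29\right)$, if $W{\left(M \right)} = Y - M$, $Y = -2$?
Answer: $88$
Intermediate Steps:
$W{\left(M \right)} = -2 - M$
$W{\left(\frac{0}{3} \right)} \left(-15 - 29\right) = \left(-2 - \frac{0}{3}\right) \left(-15 - 29\right) = \left(-2 - 0 \cdot \frac{1}{3}\right) \left(-44\right) = \left(-2 - 0\right) \left(-44\right) = \left(-2 + 0\right) \left(-44\right) = \left(-2\right) \left(-44\right) = 88$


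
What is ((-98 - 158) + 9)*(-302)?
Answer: 74594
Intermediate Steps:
((-98 - 158) + 9)*(-302) = (-256 + 9)*(-302) = -247*(-302) = 74594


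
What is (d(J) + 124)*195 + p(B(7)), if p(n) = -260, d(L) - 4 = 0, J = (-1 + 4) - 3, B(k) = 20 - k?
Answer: 24700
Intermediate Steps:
J = 0 (J = 3 - 3 = 0)
d(L) = 4 (d(L) = 4 + 0 = 4)
(d(J) + 124)*195 + p(B(7)) = (4 + 124)*195 - 260 = 128*195 - 260 = 24960 - 260 = 24700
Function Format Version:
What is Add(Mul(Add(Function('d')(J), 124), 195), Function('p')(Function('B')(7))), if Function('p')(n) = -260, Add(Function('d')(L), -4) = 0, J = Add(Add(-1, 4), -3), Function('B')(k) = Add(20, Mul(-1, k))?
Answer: 24700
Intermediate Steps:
J = 0 (J = Add(3, -3) = 0)
Function('d')(L) = 4 (Function('d')(L) = Add(4, 0) = 4)
Add(Mul(Add(Function('d')(J), 124), 195), Function('p')(Function('B')(7))) = Add(Mul(Add(4, 124), 195), -260) = Add(Mul(128, 195), -260) = Add(24960, -260) = 24700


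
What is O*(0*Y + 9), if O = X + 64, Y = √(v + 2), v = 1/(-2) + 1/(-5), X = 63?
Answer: 1143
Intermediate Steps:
v = -7/10 (v = 1*(-½) + 1*(-⅕) = -½ - ⅕ = -7/10 ≈ -0.70000)
Y = √130/10 (Y = √(-7/10 + 2) = √(13/10) = √130/10 ≈ 1.1402)
O = 127 (O = 63 + 64 = 127)
O*(0*Y + 9) = 127*(0*(√130/10) + 9) = 127*(0 + 9) = 127*9 = 1143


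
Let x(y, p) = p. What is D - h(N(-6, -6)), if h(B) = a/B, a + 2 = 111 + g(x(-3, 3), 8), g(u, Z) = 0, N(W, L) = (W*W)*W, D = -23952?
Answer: -5173523/216 ≈ -23952.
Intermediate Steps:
N(W, L) = W³ (N(W, L) = W²*W = W³)
a = 109 (a = -2 + (111 + 0) = -2 + 111 = 109)
h(B) = 109/B
D - h(N(-6, -6)) = -23952 - 109/((-6)³) = -23952 - 109/(-216) = -23952 - 109*(-1)/216 = -23952 - 1*(-109/216) = -23952 + 109/216 = -5173523/216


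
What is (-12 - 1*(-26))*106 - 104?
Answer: 1380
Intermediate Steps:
(-12 - 1*(-26))*106 - 104 = (-12 + 26)*106 - 104 = 14*106 - 104 = 1484 - 104 = 1380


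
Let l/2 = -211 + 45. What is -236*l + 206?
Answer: 78558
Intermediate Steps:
l = -332 (l = 2*(-211 + 45) = 2*(-166) = -332)
-236*l + 206 = -236*(-332) + 206 = 78352 + 206 = 78558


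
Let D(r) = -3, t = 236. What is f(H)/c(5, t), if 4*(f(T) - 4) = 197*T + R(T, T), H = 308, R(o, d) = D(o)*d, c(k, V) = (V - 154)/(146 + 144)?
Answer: 2166590/41 ≈ 52844.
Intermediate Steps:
c(k, V) = -77/145 + V/290 (c(k, V) = (-154 + V)/290 = (-154 + V)*(1/290) = -77/145 + V/290)
R(o, d) = -3*d
f(T) = 4 + 97*T/2 (f(T) = 4 + (197*T - 3*T)/4 = 4 + (194*T)/4 = 4 + 97*T/2)
f(H)/c(5, t) = (4 + (97/2)*308)/(-77/145 + (1/290)*236) = (4 + 14938)/(-77/145 + 118/145) = 14942/(41/145) = 14942*(145/41) = 2166590/41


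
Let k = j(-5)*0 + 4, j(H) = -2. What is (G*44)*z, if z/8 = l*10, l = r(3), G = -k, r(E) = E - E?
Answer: 0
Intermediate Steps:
k = 4 (k = -2*0 + 4 = 0 + 4 = 4)
r(E) = 0
G = -4 (G = -1*4 = -4)
l = 0
z = 0 (z = 8*(0*10) = 8*0 = 0)
(G*44)*z = -4*44*0 = -176*0 = 0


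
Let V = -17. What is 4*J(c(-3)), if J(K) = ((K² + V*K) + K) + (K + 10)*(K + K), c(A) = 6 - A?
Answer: 1116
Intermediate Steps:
J(K) = K² - 16*K + 2*K*(10 + K) (J(K) = ((K² - 17*K) + K) + (K + 10)*(K + K) = (K² - 16*K) + (10 + K)*(2*K) = (K² - 16*K) + 2*K*(10 + K) = K² - 16*K + 2*K*(10 + K))
4*J(c(-3)) = 4*((6 - 1*(-3))*(4 + 3*(6 - 1*(-3)))) = 4*((6 + 3)*(4 + 3*(6 + 3))) = 4*(9*(4 + 3*9)) = 4*(9*(4 + 27)) = 4*(9*31) = 4*279 = 1116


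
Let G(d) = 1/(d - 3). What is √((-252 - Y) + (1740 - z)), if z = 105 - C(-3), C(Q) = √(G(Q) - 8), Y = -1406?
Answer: √(100404 + 42*I*√6)/6 ≈ 52.811 + 0.027056*I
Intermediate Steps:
G(d) = 1/(-3 + d)
C(Q) = √(-8 + 1/(-3 + Q)) (C(Q) = √(1/(-3 + Q) - 8) = √(-8 + 1/(-3 + Q)))
z = 105 - 7*I*√6/6 (z = 105 - √((25 - 8*(-3))/(-3 - 3)) = 105 - √((25 + 24)/(-6)) = 105 - √(-⅙*49) = 105 - √(-49/6) = 105 - 7*I*√6/6 ≈ 105.0 - 2.8577*I)
√((-252 - Y) + (1740 - z)) = √((-252 - 1*(-1406)) + (1740 - (105 - 7*I*√6/6))) = √((-252 + 1406) + (1740 + (-105 + 7*I*√6/6))) = √(1154 + (1635 + 7*I*√6/6)) = √(2789 + 7*I*√6/6)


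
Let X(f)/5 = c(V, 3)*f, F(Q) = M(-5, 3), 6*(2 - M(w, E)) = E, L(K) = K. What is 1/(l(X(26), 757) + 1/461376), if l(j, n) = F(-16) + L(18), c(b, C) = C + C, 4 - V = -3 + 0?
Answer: 461376/8996833 ≈ 0.051282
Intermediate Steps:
V = 7 (V = 4 - (-3 + 0) = 4 - 1*(-3) = 4 + 3 = 7)
M(w, E) = 2 - E/6
F(Q) = 3/2 (F(Q) = 2 - 1/6*3 = 2 - 1/2 = 3/2)
c(b, C) = 2*C
X(f) = 30*f (X(f) = 5*((2*3)*f) = 5*(6*f) = 30*f)
l(j, n) = 39/2 (l(j, n) = 3/2 + 18 = 39/2)
1/(l(X(26), 757) + 1/461376) = 1/(39/2 + 1/461376) = 1/(8996833/461376) = 461376/8996833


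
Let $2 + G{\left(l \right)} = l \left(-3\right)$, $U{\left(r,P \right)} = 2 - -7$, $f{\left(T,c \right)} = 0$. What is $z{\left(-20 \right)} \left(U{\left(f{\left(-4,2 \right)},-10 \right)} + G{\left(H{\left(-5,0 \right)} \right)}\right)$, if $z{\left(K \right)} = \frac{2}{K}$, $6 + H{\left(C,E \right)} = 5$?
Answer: $-1$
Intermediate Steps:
$H{\left(C,E \right)} = -1$ ($H{\left(C,E \right)} = -6 + 5 = -1$)
$U{\left(r,P \right)} = 9$ ($U{\left(r,P \right)} = 2 + 7 = 9$)
$G{\left(l \right)} = -2 - 3 l$ ($G{\left(l \right)} = -2 + l \left(-3\right) = -2 - 3 l$)
$z{\left(-20 \right)} \left(U{\left(f{\left(-4,2 \right)},-10 \right)} + G{\left(H{\left(-5,0 \right)} \right)}\right) = \frac{2}{-20} \left(9 - -1\right) = 2 \left(- \frac{1}{20}\right) \left(9 + \left(-2 + 3\right)\right) = - \frac{9 + 1}{10} = \left(- \frac{1}{10}\right) 10 = -1$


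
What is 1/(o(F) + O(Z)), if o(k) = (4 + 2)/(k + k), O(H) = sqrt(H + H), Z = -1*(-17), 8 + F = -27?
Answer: 105/41641 + 1225*sqrt(34)/41641 ≈ 0.17406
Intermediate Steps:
F = -35 (F = -8 - 27 = -35)
Z = 17
O(H) = sqrt(2)*sqrt(H) (O(H) = sqrt(2*H) = sqrt(2)*sqrt(H))
o(k) = 3/k (o(k) = 6/((2*k)) = 6*(1/(2*k)) = 3/k)
1/(o(F) + O(Z)) = 1/(3/(-35) + sqrt(2)*sqrt(17)) = 1/(3*(-1/35) + sqrt(34)) = 1/(-3/35 + sqrt(34))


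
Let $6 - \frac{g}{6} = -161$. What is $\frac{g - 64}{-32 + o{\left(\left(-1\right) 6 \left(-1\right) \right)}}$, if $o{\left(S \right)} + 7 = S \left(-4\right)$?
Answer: $- \frac{134}{9} \approx -14.889$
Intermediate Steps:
$g = 1002$ ($g = 36 - -966 = 36 + 966 = 1002$)
$o{\left(S \right)} = -7 - 4 S$ ($o{\left(S \right)} = -7 + S \left(-4\right) = -7 - 4 S$)
$\frac{g - 64}{-32 + o{\left(\left(-1\right) 6 \left(-1\right) \right)}} = \frac{1002 - 64}{-32 - \left(7 + 4 \left(-1\right) 6 \left(-1\right)\right)} = \frac{938}{-32 - \left(7 + 4 \left(\left(-6\right) \left(-1\right)\right)\right)} = \frac{938}{-32 - 31} = \frac{938}{-63} = 938 \left(- \frac{1}{63}\right) = - \frac{134}{9}$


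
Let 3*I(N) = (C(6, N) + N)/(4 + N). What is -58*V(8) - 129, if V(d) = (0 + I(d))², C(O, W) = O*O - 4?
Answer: -16249/81 ≈ -200.60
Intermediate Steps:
C(O, W) = -4 + O² (C(O, W) = O² - 4 = -4 + O²)
I(N) = (32 + N)/(3*(4 + N)) (I(N) = (((-4 + 6²) + N)/(4 + N))/3 = (((-4 + 36) + N)/(4 + N))/3 = ((32 + N)/(4 + N))/3 = (32 + N)/(3*(4 + N)))
V(d) = (32 + d)²/(9*(4 + d)²) (V(d) = (0 + (32 + d)/(3*(4 + d)))² = ((32 + d)/(3*(4 + d)))² = (32 + d)²/(9*(4 + d)²))
-58*V(8) - 129 = -58*(32 + 8)²/(9*(4 + 8)²) - 129 = -58*40²/(9*12²) - 129 = -58*1600/(9*144) - 129 = -58*100/81 - 129 = -5800/81 - 129 = -16249/81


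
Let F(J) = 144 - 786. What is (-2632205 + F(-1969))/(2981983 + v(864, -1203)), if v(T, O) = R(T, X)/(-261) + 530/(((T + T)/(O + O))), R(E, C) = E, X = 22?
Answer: -10994769072/12449665499 ≈ -0.88314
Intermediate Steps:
v(T, O) = -T/261 + 530*O/T (v(T, O) = T/(-261) + 530/(((T + T)/(O + O))) = T*(-1/261) + 530/(((2*T)/((2*O)))) = -T/261 + 530/(((2*T)*(1/(2*O)))) = -T/261 + 530/((T/O)) = -T/261 + 530*(O/T) = -T/261 + 530*O/T)
F(J) = -642
(-2632205 + F(-1969))/(2981983 + v(864, -1203)) = (-2632205 - 642)/(2981983 + (-1/261*864 + 530*(-1203)/864)) = -2632847/(2981983 + (-96/29 + 530*(-1203)*(1/864))) = -2632847/(2981983 + (-96/29 - 106265/144)) = -2632847/(2981983 - 3095509/4176) = -2632847/12449665499/4176 = -2632847*4176/12449665499 = -10994769072/12449665499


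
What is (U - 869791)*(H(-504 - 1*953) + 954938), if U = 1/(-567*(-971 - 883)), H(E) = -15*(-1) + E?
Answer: -48434416119408764/58401 ≈ -8.2934e+11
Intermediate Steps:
H(E) = 15 + E
U = 1/1051218 (U = 1/(-567*(-1854)) = 1/(-1*(-1051218)) = 1/1051218 ≈ 9.5128e-7)
(U - 869791)*(H(-504 - 1*953) + 954938) = (1/1051218 - 869791)*((15 + (-504 - 1*953)) + 954938) = -914339955437*((15 + (-504 - 953)) + 954938)/1051218 = -914339955437*((15 - 1457) + 954938)/1051218 = -914339955437*(-1442 + 954938)/1051218 = -914339955437/1051218*953496 = -48434416119408764/58401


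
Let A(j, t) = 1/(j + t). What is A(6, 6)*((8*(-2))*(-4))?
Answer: 16/3 ≈ 5.3333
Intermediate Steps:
A(6, 6)*((8*(-2))*(-4)) = ((8*(-2))*(-4))/(6 + 6) = (-16*(-4))/12 = (1/12)*64 = 16/3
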